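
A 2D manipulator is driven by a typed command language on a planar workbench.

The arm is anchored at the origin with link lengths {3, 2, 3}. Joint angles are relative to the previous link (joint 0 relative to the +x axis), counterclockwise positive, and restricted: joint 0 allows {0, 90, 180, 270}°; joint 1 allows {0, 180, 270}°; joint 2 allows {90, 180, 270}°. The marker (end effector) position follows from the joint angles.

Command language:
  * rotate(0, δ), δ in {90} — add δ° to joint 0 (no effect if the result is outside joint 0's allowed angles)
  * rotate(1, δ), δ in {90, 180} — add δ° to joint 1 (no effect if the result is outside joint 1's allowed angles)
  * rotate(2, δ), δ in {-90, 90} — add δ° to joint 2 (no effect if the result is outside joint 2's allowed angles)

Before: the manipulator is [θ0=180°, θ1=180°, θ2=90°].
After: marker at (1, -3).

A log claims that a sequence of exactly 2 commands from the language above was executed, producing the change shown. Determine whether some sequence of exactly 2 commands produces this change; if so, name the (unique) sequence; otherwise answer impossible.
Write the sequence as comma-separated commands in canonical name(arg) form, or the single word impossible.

from: [θ0=180°, θ1=180°, θ2=90°]
[1] after rotate(0, 90): [θ0=270°, θ1=180°, θ2=90°]
[2] after rotate(0, 90): [θ0=0°, θ1=180°, θ2=90°]
no other 2-command option fits: unique.

rotate(0, 90), rotate(0, 90)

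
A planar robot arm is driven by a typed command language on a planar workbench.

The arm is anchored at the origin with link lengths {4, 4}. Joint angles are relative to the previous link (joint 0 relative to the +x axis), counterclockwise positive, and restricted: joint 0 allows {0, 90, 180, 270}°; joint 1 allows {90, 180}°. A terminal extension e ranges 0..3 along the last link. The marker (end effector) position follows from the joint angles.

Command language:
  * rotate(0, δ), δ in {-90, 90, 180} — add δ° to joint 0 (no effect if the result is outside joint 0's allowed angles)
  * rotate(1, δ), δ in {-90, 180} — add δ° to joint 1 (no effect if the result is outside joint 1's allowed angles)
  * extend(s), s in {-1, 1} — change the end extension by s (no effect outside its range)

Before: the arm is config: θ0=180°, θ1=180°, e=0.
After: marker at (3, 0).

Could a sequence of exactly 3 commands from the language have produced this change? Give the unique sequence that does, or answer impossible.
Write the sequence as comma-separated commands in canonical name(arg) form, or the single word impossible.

start: config: θ0=180°, θ1=180°, e=0
step 1 (extend(1)): config: θ0=180°, θ1=180°, e=1
step 2 (extend(1)): config: θ0=180°, θ1=180°, e=2
step 3 (extend(1)): config: θ0=180°, θ1=180°, e=3
uniquely the one of 343 3-step routes that fits.

extend(1), extend(1), extend(1)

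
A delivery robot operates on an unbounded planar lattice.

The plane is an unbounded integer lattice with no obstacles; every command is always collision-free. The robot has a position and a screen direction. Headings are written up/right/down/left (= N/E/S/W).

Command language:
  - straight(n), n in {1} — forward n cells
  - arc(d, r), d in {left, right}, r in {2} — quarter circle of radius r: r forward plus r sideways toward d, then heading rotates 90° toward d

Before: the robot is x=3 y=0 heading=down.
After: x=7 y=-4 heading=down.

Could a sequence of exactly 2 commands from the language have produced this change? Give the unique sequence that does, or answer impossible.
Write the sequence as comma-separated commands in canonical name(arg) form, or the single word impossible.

arc(left, 2), arc(right, 2)

key: order matters: swapping arc(left, 2) and arc(right, 2) lands elsewhere
t0: x=3 y=0 heading=down
t=1 arc(left, 2) ⇒ x=5 y=-2 heading=right
t=2 arc(right, 2) ⇒ x=7 y=-4 heading=down
no rival 2-sequence matches.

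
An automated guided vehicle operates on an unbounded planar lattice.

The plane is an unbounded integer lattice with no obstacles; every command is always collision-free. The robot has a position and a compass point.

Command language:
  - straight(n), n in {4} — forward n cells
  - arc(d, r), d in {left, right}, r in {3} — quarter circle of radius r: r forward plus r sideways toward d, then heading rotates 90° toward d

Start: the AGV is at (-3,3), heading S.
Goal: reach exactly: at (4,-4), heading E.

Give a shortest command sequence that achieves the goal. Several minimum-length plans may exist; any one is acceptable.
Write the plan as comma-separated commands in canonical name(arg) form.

t0: at (-3,3), heading S
t=1 straight(4) ⇒ at (-3,-1), heading S
t=2 arc(left, 3) ⇒ at (0,-4), heading E
t=3 straight(4) ⇒ at (4,-4), heading E
no 2-step plan works, so 3 is optimal.

straight(4), arc(left, 3), straight(4)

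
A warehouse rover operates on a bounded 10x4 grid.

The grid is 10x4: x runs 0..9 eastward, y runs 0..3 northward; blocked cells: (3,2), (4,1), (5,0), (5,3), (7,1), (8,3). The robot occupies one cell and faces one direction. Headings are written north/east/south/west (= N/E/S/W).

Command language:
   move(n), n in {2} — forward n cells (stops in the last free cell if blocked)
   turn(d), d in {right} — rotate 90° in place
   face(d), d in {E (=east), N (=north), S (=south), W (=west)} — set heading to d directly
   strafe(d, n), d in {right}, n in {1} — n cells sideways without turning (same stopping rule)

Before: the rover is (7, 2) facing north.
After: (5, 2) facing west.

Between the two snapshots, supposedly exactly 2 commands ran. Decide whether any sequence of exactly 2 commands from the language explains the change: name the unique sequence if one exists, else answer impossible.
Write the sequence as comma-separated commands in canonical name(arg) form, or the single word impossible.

key: running move(2) before face(W) would end elsewhere — order is forced
from: (7, 2) facing north
1. face(W) → (7, 2) facing west
2. move(2) → (5, 2) facing west
uniquely the one of 49 2-step routes that fits.

face(W), move(2)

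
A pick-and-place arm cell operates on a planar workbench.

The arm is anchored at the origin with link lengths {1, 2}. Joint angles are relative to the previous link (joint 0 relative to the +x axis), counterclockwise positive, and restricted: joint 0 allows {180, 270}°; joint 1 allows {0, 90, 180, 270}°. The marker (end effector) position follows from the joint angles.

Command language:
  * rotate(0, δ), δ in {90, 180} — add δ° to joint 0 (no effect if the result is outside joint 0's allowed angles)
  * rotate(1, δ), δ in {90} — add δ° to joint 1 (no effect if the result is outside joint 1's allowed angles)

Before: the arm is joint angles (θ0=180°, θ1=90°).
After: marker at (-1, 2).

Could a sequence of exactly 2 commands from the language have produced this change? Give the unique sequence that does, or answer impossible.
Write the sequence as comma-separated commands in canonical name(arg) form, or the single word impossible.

initial: joint angles (θ0=180°, θ1=90°)
[1] after rotate(1, 90): joint angles (θ0=180°, θ1=180°)
[2] after rotate(1, 90): joint angles (θ0=180°, θ1=270°)
all 9 alternatives checked — unique.

rotate(1, 90), rotate(1, 90)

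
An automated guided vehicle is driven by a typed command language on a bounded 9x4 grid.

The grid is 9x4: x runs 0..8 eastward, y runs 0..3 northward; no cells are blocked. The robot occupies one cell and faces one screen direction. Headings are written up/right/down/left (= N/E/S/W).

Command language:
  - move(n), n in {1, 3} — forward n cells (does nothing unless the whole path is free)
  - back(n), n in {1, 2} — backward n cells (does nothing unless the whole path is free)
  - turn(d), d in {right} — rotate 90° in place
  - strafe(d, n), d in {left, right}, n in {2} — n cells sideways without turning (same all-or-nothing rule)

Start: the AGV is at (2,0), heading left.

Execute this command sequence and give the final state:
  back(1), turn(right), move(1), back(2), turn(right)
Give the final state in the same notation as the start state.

at (3,1), heading right

initial: at (2,0), heading left
1. back(1) → at (3,0), heading left
2. turn(right) → at (3,0), heading up
3. move(1) → at (3,1), heading up
4. back(2) → at (3,1), heading up
5. turn(right) → at (3,1), heading right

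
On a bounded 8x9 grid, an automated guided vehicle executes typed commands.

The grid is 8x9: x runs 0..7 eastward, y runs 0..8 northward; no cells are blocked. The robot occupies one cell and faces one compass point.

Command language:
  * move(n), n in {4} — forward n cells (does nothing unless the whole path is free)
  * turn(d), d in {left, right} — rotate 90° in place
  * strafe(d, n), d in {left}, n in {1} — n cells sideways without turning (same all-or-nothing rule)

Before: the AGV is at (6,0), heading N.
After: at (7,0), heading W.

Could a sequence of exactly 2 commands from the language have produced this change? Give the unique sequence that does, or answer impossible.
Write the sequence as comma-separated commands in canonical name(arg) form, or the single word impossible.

checked all 2-command options: none fits.

impossible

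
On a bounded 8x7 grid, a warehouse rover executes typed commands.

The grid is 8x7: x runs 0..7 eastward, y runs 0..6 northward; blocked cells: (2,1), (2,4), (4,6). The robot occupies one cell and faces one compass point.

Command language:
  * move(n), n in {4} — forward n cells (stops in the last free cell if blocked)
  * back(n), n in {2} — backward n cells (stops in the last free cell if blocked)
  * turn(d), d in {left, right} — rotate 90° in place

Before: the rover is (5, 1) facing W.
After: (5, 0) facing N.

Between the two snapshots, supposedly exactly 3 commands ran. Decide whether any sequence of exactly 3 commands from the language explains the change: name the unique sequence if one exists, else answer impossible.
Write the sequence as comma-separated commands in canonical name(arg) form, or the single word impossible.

turn(right), back(2), back(2)

key: position moved to (5,0) AND the heading swung to N — translation plus rotation needed
initial: (5, 1) facing W
[1] after turn(right): (5, 1) facing N
[2] after back(2): (5, 0) facing N
[3] after back(2): (5, 0) facing N
no other 3-command option fits: unique.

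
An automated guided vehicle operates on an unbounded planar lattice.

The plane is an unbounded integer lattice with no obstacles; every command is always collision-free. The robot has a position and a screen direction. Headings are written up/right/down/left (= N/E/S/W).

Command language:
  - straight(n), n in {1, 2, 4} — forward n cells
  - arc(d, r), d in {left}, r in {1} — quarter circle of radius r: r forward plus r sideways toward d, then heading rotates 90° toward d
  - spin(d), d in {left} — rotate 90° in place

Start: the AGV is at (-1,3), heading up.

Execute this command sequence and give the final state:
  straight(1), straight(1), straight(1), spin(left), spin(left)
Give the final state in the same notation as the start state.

at (-1,6), heading down

start: at (-1,3), heading up
t=1 straight(1) ⇒ at (-1,4), heading up
t=2 straight(1) ⇒ at (-1,5), heading up
t=3 straight(1) ⇒ at (-1,6), heading up
t=4 spin(left) ⇒ at (-1,6), heading left
t=5 spin(left) ⇒ at (-1,6), heading down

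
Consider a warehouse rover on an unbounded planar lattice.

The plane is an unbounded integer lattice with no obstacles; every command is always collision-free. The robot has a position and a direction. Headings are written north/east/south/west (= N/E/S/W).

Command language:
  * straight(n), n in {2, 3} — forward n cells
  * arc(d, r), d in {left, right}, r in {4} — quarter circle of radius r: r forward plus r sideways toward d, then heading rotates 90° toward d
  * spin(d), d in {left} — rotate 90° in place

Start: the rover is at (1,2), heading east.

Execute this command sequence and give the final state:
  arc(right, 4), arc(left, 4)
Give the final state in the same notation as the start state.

from: at (1,2), heading east
t=1 arc(right, 4) ⇒ at (5,-2), heading south
t=2 arc(left, 4) ⇒ at (9,-6), heading east

at (9,-6), heading east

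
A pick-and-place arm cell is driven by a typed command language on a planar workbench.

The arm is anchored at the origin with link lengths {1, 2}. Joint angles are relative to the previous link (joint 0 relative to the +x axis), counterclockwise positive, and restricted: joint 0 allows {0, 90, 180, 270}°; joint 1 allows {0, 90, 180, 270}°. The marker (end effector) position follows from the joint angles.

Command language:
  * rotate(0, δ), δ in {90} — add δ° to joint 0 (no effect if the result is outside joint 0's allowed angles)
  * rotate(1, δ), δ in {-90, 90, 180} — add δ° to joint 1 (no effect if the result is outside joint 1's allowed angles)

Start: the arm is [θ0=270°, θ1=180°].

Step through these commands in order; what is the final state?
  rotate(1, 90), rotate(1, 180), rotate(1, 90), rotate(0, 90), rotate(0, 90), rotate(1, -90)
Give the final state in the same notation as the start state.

[θ0=90°, θ1=90°]

t0: [θ0=270°, θ1=180°]
t=1 rotate(1, 90) ⇒ [θ0=270°, θ1=270°]
t=2 rotate(1, 180) ⇒ [θ0=270°, θ1=90°]
t=3 rotate(1, 90) ⇒ [θ0=270°, θ1=180°]
t=4 rotate(0, 90) ⇒ [θ0=0°, θ1=180°]
t=5 rotate(0, 90) ⇒ [θ0=90°, θ1=180°]
t=6 rotate(1, -90) ⇒ [θ0=90°, θ1=90°]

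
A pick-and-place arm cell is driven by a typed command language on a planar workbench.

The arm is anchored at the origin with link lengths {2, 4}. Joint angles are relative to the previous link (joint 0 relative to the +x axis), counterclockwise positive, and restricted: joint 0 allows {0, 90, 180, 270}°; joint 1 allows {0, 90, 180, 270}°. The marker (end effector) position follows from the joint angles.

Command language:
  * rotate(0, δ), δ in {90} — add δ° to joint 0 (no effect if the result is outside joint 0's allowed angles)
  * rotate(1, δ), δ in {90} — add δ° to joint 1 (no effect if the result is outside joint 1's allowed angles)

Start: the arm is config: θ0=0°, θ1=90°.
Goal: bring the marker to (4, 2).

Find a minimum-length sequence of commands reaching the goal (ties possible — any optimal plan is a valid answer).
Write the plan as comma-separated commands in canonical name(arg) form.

begin: config: θ0=0°, θ1=90°
step 1 (rotate(0, 90)): config: θ0=90°, θ1=90°
step 2 (rotate(1, 90)): config: θ0=90°, θ1=180°
step 3 (rotate(1, 90)): config: θ0=90°, θ1=270°
shorter routes all fall short; 3 is best.

rotate(0, 90), rotate(1, 90), rotate(1, 90)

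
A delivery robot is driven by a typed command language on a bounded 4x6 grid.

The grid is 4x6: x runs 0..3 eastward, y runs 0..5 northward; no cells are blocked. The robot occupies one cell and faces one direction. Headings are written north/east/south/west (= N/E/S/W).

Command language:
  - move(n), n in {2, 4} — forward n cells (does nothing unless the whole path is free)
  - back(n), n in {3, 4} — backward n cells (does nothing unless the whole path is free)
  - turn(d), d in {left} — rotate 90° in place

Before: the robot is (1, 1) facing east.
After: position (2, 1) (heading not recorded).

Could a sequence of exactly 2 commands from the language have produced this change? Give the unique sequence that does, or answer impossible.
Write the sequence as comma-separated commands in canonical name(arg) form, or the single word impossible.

impossible

every 2-command combo misses the target.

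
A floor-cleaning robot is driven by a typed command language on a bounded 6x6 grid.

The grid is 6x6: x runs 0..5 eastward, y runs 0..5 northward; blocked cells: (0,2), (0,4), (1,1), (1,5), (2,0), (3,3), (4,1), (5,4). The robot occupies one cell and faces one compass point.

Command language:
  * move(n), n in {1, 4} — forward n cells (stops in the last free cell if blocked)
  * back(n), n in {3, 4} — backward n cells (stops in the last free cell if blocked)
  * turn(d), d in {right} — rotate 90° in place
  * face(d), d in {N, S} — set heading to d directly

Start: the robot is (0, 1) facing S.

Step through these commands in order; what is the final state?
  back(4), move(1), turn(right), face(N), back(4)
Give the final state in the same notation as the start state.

(0, 0) facing N

t0: (0, 1) facing S
[1] after back(4): (0, 1) facing S
[2] after move(1): (0, 0) facing S
[3] after turn(right): (0, 0) facing W
[4] after face(N): (0, 0) facing N
[5] after back(4): (0, 0) facing N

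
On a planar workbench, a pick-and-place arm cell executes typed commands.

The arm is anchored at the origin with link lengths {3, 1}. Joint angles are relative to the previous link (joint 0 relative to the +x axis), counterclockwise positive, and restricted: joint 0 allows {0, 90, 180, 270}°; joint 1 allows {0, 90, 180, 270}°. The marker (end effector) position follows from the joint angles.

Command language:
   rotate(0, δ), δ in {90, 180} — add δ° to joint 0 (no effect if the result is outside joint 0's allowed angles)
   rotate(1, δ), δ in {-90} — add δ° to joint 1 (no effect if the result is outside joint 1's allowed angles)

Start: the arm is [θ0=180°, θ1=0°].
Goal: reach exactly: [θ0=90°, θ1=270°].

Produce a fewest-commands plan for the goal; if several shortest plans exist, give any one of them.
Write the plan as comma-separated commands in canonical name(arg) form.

rotate(0, 180), rotate(0, 90), rotate(1, -90)

initial: [θ0=180°, θ1=0°]
1. rotate(0, 180) → [θ0=0°, θ1=0°]
2. rotate(0, 90) → [θ0=90°, θ1=0°]
3. rotate(1, -90) → [θ0=90°, θ1=270°]
no 2-step plan works, so 3 is optimal.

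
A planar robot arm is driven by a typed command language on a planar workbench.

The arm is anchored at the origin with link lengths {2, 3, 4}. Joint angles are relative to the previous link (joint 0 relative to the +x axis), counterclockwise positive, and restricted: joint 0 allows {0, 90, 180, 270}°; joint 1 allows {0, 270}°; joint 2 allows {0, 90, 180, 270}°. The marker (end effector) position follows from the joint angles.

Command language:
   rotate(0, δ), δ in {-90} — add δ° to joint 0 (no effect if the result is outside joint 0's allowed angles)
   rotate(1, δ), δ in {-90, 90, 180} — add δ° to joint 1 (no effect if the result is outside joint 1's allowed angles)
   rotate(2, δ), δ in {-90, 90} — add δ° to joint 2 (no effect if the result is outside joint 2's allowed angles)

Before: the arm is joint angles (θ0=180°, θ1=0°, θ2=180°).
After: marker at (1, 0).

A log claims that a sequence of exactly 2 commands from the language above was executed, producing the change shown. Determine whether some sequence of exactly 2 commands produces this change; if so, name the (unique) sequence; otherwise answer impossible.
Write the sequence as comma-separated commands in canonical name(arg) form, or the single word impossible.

begin: joint angles (θ0=180°, θ1=0°, θ2=180°)
t=1 rotate(0, -90) ⇒ joint angles (θ0=90°, θ1=0°, θ2=180°)
t=2 rotate(0, -90) ⇒ joint angles (θ0=0°, θ1=0°, θ2=180°)
uniquely the one of 36 2-step routes that fits.

rotate(0, -90), rotate(0, -90)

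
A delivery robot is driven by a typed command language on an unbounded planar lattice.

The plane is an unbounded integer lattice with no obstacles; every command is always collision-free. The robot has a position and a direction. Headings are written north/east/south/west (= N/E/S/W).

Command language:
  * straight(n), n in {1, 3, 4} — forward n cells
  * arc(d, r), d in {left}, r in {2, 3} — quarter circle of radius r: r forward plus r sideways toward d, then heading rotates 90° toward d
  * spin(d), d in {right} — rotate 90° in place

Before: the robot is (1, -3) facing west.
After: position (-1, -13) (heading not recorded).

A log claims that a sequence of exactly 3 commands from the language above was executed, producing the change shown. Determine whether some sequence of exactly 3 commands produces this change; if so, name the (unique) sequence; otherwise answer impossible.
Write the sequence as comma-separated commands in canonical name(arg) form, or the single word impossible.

arc(left, 2), straight(4), straight(4)

key: order matters: swapping arc(left, 2) and straight(4) lands elsewhere
start: (1, -3) facing west
[1] after arc(left, 2): (-1, -5) facing south
[2] after straight(4): (-1, -9) facing south
[3] after straight(4): (-1, -13) facing south
no rival 3-sequence matches.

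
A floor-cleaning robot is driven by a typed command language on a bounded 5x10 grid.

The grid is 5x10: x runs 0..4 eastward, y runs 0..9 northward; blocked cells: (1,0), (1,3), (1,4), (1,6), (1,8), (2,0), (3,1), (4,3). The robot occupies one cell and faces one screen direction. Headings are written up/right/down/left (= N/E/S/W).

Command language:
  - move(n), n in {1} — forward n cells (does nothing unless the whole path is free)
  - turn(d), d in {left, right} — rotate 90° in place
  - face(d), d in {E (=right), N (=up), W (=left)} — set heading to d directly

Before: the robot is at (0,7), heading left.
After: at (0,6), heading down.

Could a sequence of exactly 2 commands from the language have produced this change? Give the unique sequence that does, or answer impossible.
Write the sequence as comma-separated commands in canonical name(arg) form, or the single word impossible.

key: running move(1) before turn(left) would end elsewhere — order is forced
from: at (0,7), heading left
1. turn(left) → at (0,7), heading down
2. move(1) → at (0,6), heading down
uniquely the one of 36 2-step routes that fits.

turn(left), move(1)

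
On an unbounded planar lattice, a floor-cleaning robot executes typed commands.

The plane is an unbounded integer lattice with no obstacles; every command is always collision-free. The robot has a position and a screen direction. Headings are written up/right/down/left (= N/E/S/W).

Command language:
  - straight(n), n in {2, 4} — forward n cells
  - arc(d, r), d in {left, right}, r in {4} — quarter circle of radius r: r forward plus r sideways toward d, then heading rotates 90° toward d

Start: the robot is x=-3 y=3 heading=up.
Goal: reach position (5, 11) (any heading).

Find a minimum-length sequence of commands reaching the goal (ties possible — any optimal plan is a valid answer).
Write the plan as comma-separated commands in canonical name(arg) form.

start: x=-3 y=3 heading=up
[1] after arc(right, 4): x=1 y=7 heading=right
[2] after arc(left, 4): x=5 y=11 heading=up
no 1-step plan works, so 2 is optimal.

arc(right, 4), arc(left, 4)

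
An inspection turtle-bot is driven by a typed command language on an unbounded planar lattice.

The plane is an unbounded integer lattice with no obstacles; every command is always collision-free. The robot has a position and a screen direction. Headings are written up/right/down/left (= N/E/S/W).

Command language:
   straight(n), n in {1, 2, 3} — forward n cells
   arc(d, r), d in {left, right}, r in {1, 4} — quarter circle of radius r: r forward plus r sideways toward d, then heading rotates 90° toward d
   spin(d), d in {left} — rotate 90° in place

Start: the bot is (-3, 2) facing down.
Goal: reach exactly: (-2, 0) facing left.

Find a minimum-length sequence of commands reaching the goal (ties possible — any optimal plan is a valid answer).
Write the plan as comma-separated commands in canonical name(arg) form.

initial: (-3, 2) facing down
t=1 arc(left, 4) ⇒ (1, -2) facing right
t=2 arc(left, 1) ⇒ (2, -1) facing up
t=3 arc(left, 1) ⇒ (1, 0) facing left
t=4 straight(3) ⇒ (-2, 0) facing left
nothing shorter than 4 reaches the goal.

arc(left, 4), arc(left, 1), arc(left, 1), straight(3)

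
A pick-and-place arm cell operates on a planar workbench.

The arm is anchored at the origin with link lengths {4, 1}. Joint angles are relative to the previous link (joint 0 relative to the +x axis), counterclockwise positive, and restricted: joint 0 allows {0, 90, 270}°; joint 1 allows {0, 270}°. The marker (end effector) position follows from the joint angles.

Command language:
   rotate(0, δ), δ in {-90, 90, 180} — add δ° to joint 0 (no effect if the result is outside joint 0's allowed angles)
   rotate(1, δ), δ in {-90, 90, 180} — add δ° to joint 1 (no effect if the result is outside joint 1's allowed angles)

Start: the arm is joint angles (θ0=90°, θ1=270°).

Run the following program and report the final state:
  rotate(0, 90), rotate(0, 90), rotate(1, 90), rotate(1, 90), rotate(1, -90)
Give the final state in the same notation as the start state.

t0: joint angles (θ0=90°, θ1=270°)
t=1 rotate(0, 90) ⇒ joint angles (θ0=90°, θ1=270°)
t=2 rotate(0, 90) ⇒ joint angles (θ0=90°, θ1=270°)
t=3 rotate(1, 90) ⇒ joint angles (θ0=90°, θ1=0°)
t=4 rotate(1, 90) ⇒ joint angles (θ0=90°, θ1=0°)
t=5 rotate(1, -90) ⇒ joint angles (θ0=90°, θ1=270°)

joint angles (θ0=90°, θ1=270°)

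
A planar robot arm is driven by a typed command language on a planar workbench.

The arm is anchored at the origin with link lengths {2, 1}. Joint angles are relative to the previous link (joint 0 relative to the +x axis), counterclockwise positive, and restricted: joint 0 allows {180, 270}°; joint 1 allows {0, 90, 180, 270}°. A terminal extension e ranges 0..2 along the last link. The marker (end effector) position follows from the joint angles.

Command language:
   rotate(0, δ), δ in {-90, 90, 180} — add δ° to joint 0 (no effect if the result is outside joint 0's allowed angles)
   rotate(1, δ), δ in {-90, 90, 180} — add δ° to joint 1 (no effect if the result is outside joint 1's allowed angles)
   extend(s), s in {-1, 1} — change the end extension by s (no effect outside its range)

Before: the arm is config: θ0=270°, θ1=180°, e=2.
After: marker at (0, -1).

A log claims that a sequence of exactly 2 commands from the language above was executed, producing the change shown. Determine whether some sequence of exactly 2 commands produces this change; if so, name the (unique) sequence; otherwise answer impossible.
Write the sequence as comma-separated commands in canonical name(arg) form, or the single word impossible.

t0: config: θ0=270°, θ1=180°, e=2
[1] after extend(-1): config: θ0=270°, θ1=180°, e=1
[2] after extend(-1): config: θ0=270°, θ1=180°, e=0
no other 2-command option fits: unique.

extend(-1), extend(-1)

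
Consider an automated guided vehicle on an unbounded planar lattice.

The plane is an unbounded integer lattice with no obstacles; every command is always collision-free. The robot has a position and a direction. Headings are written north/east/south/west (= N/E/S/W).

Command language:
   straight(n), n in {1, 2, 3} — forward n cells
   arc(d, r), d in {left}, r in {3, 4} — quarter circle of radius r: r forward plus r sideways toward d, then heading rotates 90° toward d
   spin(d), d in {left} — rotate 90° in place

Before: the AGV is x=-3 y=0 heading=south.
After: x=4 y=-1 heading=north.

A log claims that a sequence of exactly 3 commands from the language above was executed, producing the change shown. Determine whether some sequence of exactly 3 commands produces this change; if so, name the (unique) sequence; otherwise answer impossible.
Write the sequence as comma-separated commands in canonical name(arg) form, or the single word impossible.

straight(2), arc(left, 3), arc(left, 4)

key: position moved to (4,-1) AND the heading swung to N — translation plus rotation needed
from: x=-3 y=0 heading=south
[1] after straight(2): x=-3 y=-2 heading=south
[2] after arc(left, 3): x=0 y=-5 heading=east
[3] after arc(left, 4): x=4 y=-1 heading=north
all 216 alternatives checked — unique.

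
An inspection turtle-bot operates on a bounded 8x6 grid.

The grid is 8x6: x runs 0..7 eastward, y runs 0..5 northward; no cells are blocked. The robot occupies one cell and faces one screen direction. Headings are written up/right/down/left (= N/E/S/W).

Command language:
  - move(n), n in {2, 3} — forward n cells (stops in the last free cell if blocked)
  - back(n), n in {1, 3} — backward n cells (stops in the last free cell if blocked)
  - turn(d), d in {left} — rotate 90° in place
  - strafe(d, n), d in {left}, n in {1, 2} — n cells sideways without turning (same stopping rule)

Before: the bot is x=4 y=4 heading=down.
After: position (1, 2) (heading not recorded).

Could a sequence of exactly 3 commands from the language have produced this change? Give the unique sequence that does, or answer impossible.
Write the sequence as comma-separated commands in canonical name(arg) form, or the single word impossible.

move(2), turn(left), back(3)

key: running back(3) before move(2) would end elsewhere — order is forced
start: x=4 y=4 heading=down
step 1 (move(2)): x=4 y=2 heading=down
step 2 (turn(left)): x=4 y=2 heading=right
step 3 (back(3)): x=1 y=2 heading=right
no rival 3-sequence matches.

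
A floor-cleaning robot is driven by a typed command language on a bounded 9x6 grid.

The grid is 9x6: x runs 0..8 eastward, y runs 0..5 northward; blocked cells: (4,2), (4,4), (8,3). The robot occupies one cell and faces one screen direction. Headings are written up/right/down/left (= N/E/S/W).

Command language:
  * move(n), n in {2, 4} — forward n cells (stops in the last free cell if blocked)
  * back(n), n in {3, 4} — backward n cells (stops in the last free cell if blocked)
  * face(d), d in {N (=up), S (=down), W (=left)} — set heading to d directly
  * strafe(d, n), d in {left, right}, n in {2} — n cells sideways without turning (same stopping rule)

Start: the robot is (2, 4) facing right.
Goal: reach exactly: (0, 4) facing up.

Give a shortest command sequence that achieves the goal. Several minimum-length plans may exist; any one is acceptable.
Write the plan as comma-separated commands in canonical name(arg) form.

face(N), strafe(left, 2)

initial: (2, 4) facing right
1. face(N) → (2, 4) facing up
2. strafe(left, 2) → (0, 4) facing up
nothing shorter than 2 reaches the goal.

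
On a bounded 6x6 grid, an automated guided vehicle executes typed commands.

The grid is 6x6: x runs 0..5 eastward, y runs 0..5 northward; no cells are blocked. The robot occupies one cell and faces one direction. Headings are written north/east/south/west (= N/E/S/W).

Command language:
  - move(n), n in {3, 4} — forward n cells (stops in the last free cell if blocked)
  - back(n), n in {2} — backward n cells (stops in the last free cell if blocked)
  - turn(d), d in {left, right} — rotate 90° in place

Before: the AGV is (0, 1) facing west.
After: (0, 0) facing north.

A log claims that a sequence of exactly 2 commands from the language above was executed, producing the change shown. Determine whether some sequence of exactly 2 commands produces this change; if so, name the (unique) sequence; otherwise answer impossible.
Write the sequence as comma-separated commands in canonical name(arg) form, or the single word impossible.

key: cell and facing (now N) both changed — the 2 commands mix motion and turning
start: (0, 1) facing west
[1] after turn(right): (0, 1) facing north
[2] after back(2): (0, 0) facing north
all 25 alternatives checked — unique.

turn(right), back(2)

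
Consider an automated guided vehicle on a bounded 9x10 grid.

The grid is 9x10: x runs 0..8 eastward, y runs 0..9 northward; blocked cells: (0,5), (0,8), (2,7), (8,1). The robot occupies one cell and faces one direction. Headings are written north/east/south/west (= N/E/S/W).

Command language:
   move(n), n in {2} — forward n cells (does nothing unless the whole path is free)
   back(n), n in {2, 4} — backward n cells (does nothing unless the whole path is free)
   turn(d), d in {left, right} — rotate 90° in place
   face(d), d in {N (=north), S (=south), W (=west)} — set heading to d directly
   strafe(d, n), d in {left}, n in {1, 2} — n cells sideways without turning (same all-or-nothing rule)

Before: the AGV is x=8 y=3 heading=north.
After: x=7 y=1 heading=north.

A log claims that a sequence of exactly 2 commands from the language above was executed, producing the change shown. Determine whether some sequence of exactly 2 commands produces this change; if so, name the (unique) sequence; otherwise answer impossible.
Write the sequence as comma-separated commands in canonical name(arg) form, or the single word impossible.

key: running back(2) before strafe(left, 1) would end elsewhere — order is forced
initial: x=8 y=3 heading=north
step 1 (strafe(left, 1)): x=7 y=3 heading=north
step 2 (back(2)): x=7 y=1 heading=north
uniquely the one of 100 2-step routes that fits.

strafe(left, 1), back(2)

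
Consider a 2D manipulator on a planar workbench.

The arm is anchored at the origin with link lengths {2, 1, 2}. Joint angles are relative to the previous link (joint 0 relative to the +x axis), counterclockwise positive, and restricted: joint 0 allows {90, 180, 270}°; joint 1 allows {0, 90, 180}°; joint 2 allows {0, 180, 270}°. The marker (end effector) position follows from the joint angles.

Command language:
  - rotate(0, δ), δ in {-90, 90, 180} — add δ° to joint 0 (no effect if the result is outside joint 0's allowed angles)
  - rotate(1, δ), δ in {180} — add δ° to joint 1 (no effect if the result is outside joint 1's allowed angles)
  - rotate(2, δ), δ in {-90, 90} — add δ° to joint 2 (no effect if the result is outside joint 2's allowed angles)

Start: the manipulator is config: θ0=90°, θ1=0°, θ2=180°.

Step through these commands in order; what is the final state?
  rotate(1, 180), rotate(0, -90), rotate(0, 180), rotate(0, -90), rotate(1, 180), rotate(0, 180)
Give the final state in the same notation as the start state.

config: θ0=180°, θ1=0°, θ2=180°

start: config: θ0=90°, θ1=0°, θ2=180°
1. rotate(1, 180) → config: θ0=90°, θ1=180°, θ2=180°
2. rotate(0, -90) → config: θ0=90°, θ1=180°, θ2=180°
3. rotate(0, 180) → config: θ0=270°, θ1=180°, θ2=180°
4. rotate(0, -90) → config: θ0=180°, θ1=180°, θ2=180°
5. rotate(1, 180) → config: θ0=180°, θ1=0°, θ2=180°
6. rotate(0, 180) → config: θ0=180°, θ1=0°, θ2=180°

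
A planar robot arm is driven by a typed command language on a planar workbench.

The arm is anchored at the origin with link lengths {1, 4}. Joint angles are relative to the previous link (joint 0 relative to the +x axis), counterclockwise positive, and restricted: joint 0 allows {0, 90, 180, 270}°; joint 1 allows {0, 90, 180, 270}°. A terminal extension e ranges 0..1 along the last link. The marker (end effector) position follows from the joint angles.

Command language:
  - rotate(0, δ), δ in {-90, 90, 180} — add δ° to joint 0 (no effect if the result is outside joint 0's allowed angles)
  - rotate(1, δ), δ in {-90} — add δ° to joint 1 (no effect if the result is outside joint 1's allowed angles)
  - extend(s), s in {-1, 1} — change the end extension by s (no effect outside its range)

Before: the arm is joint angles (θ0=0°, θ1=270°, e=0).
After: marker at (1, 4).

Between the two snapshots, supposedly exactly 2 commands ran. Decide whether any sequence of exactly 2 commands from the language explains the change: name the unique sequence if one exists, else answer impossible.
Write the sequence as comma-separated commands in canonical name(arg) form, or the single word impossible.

from: joint angles (θ0=0°, θ1=270°, e=0)
t=1 rotate(1, -90) ⇒ joint angles (θ0=0°, θ1=180°, e=0)
t=2 rotate(1, -90) ⇒ joint angles (θ0=0°, θ1=90°, e=0)
uniquely the one of 36 2-step routes that fits.

rotate(1, -90), rotate(1, -90)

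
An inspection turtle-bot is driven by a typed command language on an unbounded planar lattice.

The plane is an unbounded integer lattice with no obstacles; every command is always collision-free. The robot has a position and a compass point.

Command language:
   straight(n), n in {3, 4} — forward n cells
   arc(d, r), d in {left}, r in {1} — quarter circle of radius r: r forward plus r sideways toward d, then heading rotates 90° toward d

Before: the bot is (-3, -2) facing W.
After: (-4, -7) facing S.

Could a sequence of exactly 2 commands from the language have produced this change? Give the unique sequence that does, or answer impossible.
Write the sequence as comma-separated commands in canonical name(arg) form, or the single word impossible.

key: position moved to (-4,-7) AND the heading swung to S — translation plus rotation needed
from: (-3, -2) facing W
1. arc(left, 1) → (-4, -3) facing S
2. straight(4) → (-4, -7) facing S
no rival 2-sequence matches.

arc(left, 1), straight(4)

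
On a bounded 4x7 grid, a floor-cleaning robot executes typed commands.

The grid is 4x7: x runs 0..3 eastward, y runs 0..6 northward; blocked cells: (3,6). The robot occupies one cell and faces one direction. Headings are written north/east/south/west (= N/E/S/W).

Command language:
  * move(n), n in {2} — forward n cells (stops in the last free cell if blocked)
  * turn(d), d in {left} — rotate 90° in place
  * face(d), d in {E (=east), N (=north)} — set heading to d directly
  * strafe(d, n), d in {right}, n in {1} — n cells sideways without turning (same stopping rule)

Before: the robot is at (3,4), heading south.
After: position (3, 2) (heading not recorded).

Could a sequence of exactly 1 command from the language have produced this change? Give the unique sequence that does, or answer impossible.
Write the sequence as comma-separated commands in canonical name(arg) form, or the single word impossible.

move(2)

begin: at (3,4), heading south
t=1 move(2) ⇒ at (3,2), heading south
all 5 alternatives checked — unique.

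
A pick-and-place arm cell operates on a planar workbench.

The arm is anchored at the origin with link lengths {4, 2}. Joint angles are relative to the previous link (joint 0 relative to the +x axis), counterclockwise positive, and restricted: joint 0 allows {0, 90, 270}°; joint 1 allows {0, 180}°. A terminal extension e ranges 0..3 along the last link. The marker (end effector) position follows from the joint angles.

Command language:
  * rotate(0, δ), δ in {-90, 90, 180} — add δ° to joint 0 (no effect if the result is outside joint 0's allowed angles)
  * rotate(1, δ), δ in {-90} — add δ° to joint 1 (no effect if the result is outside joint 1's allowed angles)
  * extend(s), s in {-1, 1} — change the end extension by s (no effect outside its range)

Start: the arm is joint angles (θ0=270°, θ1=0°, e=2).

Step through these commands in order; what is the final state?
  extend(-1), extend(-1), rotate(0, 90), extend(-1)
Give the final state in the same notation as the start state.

joint angles (θ0=0°, θ1=0°, e=0)

start: joint angles (θ0=270°, θ1=0°, e=2)
1. extend(-1) → joint angles (θ0=270°, θ1=0°, e=1)
2. extend(-1) → joint angles (θ0=270°, θ1=0°, e=0)
3. rotate(0, 90) → joint angles (θ0=0°, θ1=0°, e=0)
4. extend(-1) → joint angles (θ0=0°, θ1=0°, e=0)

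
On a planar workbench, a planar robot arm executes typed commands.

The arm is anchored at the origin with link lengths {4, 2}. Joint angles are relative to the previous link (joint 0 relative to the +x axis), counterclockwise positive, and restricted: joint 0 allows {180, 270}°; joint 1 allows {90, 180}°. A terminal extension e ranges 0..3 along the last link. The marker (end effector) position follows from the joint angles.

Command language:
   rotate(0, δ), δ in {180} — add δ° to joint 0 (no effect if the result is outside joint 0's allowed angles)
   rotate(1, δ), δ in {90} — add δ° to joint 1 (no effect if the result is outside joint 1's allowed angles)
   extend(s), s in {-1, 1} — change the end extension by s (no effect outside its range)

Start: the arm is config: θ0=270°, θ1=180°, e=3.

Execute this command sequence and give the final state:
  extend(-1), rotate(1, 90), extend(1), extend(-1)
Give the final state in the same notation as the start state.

config: θ0=270°, θ1=180°, e=2

t0: config: θ0=270°, θ1=180°, e=3
1. extend(-1) → config: θ0=270°, θ1=180°, e=2
2. rotate(1, 90) → config: θ0=270°, θ1=180°, e=2
3. extend(1) → config: θ0=270°, θ1=180°, e=3
4. extend(-1) → config: θ0=270°, θ1=180°, e=2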